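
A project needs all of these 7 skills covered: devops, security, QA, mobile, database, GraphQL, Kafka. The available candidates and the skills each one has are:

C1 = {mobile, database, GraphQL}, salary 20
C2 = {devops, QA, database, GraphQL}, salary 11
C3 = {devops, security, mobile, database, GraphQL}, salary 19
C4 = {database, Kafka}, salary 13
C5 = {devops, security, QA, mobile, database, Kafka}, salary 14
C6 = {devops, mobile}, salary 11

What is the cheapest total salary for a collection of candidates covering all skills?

C2, C5 cover every skill at salary 11 + 14 = 25.
Any cover uses at least 2 candidates; among all covering selections none totals below 25.

25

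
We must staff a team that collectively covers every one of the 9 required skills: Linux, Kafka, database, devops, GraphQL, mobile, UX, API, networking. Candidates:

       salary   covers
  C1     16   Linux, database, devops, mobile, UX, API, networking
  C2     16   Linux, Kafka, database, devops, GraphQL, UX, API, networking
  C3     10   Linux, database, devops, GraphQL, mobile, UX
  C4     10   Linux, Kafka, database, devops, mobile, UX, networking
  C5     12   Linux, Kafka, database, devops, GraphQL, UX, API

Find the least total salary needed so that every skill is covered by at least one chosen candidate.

22

C4, C5 cover every skill at salary 10 + 12 = 22.
Any cover uses at least 2 candidates; among all covering selections none totals below 22.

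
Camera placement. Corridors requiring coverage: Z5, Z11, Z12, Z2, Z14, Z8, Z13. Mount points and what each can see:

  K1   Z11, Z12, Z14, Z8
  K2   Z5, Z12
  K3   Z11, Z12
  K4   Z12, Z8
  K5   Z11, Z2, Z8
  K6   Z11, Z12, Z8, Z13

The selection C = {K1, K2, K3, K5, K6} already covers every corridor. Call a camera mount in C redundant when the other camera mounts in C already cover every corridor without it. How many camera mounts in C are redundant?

1

Drop K1: Z14 uncovered — not redundant.
Drop K2: Z5 uncovered — not redundant.
Drop K3: the rest still cover every corridor — redundant.
Drop K5: Z2 uncovered — not redundant.
Drop K6: Z13 uncovered — not redundant.
1 redundant: K3.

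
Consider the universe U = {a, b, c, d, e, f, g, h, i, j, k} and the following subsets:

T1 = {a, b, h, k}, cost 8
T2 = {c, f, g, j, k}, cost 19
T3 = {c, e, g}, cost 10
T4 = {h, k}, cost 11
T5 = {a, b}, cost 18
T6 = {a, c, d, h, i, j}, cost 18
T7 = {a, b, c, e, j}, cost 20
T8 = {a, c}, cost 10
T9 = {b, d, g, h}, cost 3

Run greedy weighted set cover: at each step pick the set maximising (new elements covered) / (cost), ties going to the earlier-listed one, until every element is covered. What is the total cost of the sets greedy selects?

Pick 1: T9 adds 4 new (b, d, g, h) at cost 3 (ratio 4/3).
Pick 2: T1 adds 2 new (a, k) at cost 8 (ratio 2/8).
Pick 3: T3 adds 2 new (c, e) at cost 10 (ratio 2/10).
Pick 4: T6 adds 2 new (i, j) at cost 18 (ratio 2/18).
Pick 5: T2 adds 1 new (f) at cost 19 (ratio 1/19).
Greedy total cost: 3 + 8 + 10 + 18 + 19 = 58. (The true optimum is 50, so greedy overshoots here.)

58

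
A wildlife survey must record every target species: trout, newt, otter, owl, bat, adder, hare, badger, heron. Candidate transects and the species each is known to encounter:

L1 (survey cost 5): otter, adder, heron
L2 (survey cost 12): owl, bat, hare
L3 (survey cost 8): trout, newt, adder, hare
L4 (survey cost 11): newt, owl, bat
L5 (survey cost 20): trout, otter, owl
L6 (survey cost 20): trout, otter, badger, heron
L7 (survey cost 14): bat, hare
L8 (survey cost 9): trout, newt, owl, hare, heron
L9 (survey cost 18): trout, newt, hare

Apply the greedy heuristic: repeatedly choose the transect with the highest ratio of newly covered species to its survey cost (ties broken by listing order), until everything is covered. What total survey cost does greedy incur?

45

Pick 1: L1 adds 3 new (otter, adder, heron) at survey cost 5 (ratio 3/5).
Pick 2: L8 adds 4 new (trout, newt, owl, hare) at survey cost 9 (ratio 4/9).
Pick 3: L4 adds 1 new (bat) at survey cost 11 (ratio 1/11).
Pick 4: L6 adds 1 new (badger) at survey cost 20 (ratio 1/20).
Greedy total survey cost: 5 + 9 + 11 + 20 = 45. (The true optimum is 39, so greedy overshoots here.)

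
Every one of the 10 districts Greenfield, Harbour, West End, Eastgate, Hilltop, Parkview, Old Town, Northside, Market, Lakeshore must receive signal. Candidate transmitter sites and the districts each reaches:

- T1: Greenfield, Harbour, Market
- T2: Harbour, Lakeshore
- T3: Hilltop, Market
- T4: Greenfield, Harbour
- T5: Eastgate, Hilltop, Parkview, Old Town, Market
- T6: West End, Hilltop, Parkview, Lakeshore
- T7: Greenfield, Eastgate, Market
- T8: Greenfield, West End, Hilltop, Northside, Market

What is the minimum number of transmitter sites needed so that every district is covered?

T2, T5, T8 together cover {Greenfield, Harbour, West End, Eastgate, Hilltop, Parkview, Old Town, Northside, Market, Lakeshore} — every district.
No 2 of the 8 transmitter sites cover everything (all 28 pairs fall short), so 3 is minimum.

3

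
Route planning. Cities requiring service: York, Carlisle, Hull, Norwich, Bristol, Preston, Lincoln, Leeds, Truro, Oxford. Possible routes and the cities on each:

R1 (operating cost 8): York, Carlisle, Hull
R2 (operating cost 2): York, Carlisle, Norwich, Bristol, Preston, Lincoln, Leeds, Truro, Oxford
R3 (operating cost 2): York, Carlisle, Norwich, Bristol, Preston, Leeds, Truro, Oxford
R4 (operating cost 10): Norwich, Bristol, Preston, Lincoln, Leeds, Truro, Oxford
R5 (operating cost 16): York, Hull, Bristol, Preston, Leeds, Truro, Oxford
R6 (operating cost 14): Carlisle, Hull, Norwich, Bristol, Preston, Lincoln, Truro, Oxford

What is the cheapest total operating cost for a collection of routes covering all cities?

R1, R2 cover every city at operating cost 8 + 2 = 10.
Any cover uses at least 2 routes; among all covering selections none totals below 10.

10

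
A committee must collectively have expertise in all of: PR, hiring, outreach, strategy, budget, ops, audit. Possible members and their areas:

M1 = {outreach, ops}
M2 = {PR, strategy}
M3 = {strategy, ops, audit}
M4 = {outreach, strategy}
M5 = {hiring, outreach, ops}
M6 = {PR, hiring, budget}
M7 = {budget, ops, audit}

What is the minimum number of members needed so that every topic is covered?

3

M1, M3, M6 together cover {PR, hiring, outreach, strategy, budget, ops, audit} — every topic.
No 2 of the 7 members cover everything (all 21 pairs fall short), so 3 is minimum.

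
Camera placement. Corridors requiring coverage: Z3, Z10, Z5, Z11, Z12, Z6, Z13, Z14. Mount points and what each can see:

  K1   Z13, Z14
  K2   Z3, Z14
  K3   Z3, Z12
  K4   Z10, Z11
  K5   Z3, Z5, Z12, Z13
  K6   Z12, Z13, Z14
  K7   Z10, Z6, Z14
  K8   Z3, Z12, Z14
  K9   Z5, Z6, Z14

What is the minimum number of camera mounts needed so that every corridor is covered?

K4, K5, K7 together cover {Z3, Z10, Z5, Z11, Z12, Z6, Z13, Z14} — every corridor.
No 2 of the 9 camera mounts cover everything (all 36 pairs fall short), so 3 is minimum.

3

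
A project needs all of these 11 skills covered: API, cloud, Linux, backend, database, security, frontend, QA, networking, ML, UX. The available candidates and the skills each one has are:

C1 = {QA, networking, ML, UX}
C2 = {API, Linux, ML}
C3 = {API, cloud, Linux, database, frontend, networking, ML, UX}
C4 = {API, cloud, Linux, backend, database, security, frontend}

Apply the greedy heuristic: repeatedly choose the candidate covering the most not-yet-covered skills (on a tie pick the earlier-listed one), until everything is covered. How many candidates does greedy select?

Pick 1: C3 covers 8 new skills (API, cloud, Linux, database, frontend, networking, ML, UX).
Pick 2: C4 covers 2 new skills (backend, security).
Pick 3: C1 covers 1 new skills (QA).
Greedy uses 3 candidates. (The true minimum is 2.)

3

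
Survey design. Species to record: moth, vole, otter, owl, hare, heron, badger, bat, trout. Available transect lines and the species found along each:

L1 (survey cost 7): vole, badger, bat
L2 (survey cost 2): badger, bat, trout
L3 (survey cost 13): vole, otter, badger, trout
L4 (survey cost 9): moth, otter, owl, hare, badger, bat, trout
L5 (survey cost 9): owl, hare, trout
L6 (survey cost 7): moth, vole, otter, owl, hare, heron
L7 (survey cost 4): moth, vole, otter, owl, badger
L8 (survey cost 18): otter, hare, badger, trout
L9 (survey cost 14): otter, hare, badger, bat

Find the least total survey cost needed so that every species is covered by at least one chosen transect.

L2, L6 cover every species at survey cost 2 + 7 = 9.
Any cover uses at least 2 transects; among all covering selections none totals below 9.
Greedy by coverage-per-survey cost would pick L2, L7, L6 for 13 — worse than the optimum 9.

9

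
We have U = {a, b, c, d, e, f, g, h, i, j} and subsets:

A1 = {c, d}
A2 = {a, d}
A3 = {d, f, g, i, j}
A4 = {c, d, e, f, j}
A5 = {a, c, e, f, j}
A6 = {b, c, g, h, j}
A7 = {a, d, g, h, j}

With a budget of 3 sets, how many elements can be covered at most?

10

Choosing A3, A5, A6 covers {a, b, c, d, e, f, g, h, i, j} — 10 elements.
That is all 10 elements.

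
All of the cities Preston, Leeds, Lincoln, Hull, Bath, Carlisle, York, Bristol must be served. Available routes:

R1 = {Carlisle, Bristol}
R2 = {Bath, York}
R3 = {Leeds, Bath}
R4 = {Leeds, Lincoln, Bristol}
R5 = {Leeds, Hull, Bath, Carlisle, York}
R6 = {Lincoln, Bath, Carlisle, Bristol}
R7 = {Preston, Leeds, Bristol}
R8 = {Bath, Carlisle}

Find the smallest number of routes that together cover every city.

R4, R5, R7 together cover {Preston, Leeds, Lincoln, Hull, Bath, Carlisle, York, Bristol} — every city.
No 2 of the 8 routes cover everything (all 28 pairs fall short), so 3 is minimum.

3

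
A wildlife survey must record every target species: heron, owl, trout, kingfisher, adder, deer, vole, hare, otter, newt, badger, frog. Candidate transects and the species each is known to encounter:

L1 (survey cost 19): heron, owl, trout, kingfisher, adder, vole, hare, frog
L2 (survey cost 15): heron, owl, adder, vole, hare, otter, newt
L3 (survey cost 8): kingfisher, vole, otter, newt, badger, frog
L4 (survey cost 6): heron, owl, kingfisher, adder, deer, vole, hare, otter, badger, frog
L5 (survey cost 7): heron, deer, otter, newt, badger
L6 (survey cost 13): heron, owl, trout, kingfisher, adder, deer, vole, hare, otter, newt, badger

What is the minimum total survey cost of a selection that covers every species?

L4, L6 cover every species at survey cost 6 + 13 = 19.
Any cover uses at least 2 transects; among all covering selections none totals below 19.

19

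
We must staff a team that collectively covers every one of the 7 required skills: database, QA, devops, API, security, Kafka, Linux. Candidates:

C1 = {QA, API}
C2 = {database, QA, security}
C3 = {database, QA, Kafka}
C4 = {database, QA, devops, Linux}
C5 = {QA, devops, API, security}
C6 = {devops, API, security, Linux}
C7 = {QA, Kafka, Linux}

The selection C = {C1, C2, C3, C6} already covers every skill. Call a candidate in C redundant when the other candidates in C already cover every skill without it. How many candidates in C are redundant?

Drop C1: the rest still cover every skill — redundant.
Drop C2: the rest still cover every skill — redundant.
Drop C3: Kafka uncovered — not redundant.
Drop C6: devops, Linux uncovered — not redundant.
2 redundant: C1, C2.

2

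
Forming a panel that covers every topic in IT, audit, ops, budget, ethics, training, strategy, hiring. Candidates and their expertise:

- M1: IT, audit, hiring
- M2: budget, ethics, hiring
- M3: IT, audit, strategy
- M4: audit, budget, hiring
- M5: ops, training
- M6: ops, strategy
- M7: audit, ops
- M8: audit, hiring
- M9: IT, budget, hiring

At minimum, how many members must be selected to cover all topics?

3

M2, M3, M5 together cover {IT, audit, ops, budget, ethics, training, strategy, hiring} — every topic.
No 2 of the 9 members cover everything (all 36 pairs fall short), so 3 is minimum.
Greedy (largest uncovered first) would take M1, M2, M5, M3 — 4 members — but 3 suffice.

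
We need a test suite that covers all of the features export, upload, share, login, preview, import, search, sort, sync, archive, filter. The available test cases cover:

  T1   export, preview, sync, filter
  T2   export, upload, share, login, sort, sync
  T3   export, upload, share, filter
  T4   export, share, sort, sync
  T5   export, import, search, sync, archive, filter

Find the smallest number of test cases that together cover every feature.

3

T1, T2, T5 together cover {export, upload, share, login, preview, import, search, sort, sync, archive, filter} — every feature.
No 2 of the 5 test cases cover everything (all 10 pairs fall short), so 3 is minimum.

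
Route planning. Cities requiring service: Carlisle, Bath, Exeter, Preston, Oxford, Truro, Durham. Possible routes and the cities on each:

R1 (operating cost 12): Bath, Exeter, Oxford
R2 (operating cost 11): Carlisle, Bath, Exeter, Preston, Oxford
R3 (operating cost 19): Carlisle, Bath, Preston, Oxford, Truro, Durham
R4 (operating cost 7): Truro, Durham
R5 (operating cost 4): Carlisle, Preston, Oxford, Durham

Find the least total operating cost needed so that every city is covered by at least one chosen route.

18

R2, R4 cover every city at operating cost 11 + 7 = 18.
Any cover uses at least 2 routes; among all covering selections none totals below 18.
Greedy by coverage-per-operating cost would pick R5, R2, R4 for 22 — worse than the optimum 18.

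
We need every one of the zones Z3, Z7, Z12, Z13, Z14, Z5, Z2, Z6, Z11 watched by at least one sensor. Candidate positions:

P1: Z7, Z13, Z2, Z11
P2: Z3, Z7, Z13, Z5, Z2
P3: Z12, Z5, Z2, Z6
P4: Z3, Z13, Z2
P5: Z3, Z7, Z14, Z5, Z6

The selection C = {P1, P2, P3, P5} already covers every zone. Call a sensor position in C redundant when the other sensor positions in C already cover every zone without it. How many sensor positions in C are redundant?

1

Drop P1: Z11 uncovered — not redundant.
Drop P2: the rest still cover every zone — redundant.
Drop P3: Z12 uncovered — not redundant.
Drop P5: Z14 uncovered — not redundant.
1 redundant: P2.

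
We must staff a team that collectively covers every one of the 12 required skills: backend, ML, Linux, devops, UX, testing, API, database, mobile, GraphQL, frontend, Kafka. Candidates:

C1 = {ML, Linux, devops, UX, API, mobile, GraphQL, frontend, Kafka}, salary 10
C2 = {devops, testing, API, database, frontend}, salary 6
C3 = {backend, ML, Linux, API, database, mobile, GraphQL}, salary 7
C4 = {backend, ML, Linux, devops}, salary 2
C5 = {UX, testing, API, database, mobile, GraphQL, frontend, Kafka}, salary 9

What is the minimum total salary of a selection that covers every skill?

C4, C5 cover every skill at salary 2 + 9 = 11.
Any cover uses at least 2 candidates; among all covering selections none totals below 11.

11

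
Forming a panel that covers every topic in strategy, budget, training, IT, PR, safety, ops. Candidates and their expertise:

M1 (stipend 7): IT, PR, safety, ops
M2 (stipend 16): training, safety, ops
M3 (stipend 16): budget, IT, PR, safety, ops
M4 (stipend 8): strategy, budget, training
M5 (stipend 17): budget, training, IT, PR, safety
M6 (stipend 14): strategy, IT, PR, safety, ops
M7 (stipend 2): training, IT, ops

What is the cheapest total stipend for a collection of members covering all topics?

M1, M4 cover every topic at stipend 7 + 8 = 15.
Any cover uses at least 2 members; among all covering selections none totals below 15.
Greedy by coverage-per-stipend would pick M7, M1, M4 for 17 — worse than the optimum 15.

15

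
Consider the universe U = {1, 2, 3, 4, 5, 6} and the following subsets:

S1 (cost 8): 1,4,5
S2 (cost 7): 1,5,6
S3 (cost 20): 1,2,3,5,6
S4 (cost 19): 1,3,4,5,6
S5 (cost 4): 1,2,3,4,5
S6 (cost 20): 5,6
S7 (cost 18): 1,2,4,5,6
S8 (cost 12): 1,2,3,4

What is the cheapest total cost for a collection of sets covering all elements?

11

S2, S5 cover every element at cost 7 + 4 = 11.
Any cover uses at least 2 sets; among all covering selections none totals below 11.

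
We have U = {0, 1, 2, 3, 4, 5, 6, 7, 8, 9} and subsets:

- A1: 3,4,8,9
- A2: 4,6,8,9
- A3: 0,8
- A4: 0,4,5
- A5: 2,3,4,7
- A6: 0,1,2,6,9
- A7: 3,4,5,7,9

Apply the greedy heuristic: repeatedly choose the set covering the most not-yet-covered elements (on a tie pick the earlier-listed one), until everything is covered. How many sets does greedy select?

3

Pick 1: A6 covers 5 new elements (0, 1, 2, 6, 9).
Pick 2: A7 covers 4 new elements (3, 4, 5, 7).
Pick 3: A1 covers 1 new elements (8).
Greedy uses 3 sets.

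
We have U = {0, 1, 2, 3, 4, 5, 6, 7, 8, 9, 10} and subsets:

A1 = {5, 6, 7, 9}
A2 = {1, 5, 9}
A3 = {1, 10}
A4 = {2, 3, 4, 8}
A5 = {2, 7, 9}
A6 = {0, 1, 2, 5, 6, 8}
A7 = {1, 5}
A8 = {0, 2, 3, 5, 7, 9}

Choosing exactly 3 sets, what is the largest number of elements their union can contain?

Choosing A1, A3, A4 covers {1, 2, 3, 4, 5, 6, 7, 8, 9, 10} — 10 elements.
No choice of 3 sets does better; here 0 is left uncovered.

10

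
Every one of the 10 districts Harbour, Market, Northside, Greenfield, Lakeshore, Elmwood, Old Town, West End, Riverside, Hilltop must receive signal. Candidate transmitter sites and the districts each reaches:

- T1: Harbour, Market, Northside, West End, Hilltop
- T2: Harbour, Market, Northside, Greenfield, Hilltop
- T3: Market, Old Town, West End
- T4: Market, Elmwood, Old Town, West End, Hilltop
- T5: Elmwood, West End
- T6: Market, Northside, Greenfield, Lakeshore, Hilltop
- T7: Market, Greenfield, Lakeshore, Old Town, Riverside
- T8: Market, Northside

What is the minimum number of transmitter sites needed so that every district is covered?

3

T1, T4, T7 together cover {Harbour, Market, Northside, Greenfield, Lakeshore, Elmwood, Old Town, West End, Riverside, Hilltop} — every district.
No 2 of the 8 transmitter sites cover everything (all 28 pairs fall short), so 3 is minimum.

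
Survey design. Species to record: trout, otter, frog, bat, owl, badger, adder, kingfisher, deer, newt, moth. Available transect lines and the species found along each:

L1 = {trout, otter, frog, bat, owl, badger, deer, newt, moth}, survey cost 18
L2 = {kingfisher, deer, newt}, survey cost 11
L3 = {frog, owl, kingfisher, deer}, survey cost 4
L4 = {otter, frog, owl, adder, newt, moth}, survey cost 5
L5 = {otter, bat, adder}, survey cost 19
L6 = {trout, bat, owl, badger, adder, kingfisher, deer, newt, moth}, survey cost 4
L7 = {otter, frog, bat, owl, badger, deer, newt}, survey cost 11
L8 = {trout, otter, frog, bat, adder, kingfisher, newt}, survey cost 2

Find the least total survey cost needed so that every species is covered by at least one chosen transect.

L6, L8 cover every species at survey cost 4 + 2 = 6.
Any cover uses at least 2 transects; among all covering selections none totals below 6.

6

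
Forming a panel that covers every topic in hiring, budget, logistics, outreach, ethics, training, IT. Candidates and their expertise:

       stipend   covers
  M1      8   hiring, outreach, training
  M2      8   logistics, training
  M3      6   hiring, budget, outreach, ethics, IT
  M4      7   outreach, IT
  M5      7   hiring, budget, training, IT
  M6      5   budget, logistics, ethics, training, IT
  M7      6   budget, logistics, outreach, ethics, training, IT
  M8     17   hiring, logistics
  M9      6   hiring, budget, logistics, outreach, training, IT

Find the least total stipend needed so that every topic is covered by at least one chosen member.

M3, M6 cover every topic at stipend 6 + 5 = 11.
Any cover uses at least 2 members; among all covering selections none totals below 11.

11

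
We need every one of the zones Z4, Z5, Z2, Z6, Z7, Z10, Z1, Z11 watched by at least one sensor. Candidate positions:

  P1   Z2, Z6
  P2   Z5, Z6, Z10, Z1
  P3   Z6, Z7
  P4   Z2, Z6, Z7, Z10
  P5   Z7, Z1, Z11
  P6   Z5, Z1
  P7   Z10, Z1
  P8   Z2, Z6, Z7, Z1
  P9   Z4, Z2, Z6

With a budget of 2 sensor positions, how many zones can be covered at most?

Choosing P2, P4 covers {Z5, Z2, Z6, Z7, Z10, Z1} — 6 zones.
No choice of 2 sensor positions does better; here Z4, Z11 are left uncovered.

6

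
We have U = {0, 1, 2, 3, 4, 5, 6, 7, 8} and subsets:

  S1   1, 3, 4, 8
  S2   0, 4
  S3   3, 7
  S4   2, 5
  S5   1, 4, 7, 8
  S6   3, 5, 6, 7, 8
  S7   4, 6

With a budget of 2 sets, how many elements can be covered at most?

7

Choosing S1, S6 covers {1, 3, 4, 5, 6, 7, 8} — 7 elements.
No choice of 2 sets does better; here 0, 2 are left uncovered.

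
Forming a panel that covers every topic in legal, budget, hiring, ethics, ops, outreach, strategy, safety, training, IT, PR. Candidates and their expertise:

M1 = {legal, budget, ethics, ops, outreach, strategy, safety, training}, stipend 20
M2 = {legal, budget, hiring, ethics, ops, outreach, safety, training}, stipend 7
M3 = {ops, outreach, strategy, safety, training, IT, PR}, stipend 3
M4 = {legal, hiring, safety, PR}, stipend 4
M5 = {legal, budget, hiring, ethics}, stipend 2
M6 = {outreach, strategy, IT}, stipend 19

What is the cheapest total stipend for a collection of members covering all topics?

5

M3, M5 cover every topic at stipend 3 + 2 = 5.
Any cover uses at least 2 members; among all covering selections none totals below 5.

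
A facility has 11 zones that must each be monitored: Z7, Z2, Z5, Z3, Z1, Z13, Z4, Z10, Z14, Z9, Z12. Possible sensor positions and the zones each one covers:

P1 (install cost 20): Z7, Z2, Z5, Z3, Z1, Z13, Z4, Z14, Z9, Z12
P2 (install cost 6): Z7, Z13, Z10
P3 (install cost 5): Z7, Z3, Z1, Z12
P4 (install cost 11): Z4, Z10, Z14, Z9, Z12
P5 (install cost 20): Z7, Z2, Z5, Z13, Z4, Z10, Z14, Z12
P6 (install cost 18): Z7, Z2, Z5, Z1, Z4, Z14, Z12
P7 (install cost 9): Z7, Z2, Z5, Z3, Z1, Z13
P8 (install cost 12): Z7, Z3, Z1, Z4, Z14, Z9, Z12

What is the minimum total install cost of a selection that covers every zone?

P4, P7 cover every zone at install cost 11 + 9 = 20.
Any cover uses at least 2 sensor positions; among all covering selections none totals below 20.
Greedy by coverage-per-install cost would pick P3, P4, P7 for 25 — worse than the optimum 20.

20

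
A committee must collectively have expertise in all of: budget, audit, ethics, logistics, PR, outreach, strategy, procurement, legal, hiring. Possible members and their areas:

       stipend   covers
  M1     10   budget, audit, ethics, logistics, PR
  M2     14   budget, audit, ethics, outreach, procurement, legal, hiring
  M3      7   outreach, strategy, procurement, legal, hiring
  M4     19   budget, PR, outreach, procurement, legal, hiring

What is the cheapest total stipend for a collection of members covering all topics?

17

M1, M3 cover every topic at stipend 10 + 7 = 17.
Any cover uses at least 2 members; among all covering selections none totals below 17.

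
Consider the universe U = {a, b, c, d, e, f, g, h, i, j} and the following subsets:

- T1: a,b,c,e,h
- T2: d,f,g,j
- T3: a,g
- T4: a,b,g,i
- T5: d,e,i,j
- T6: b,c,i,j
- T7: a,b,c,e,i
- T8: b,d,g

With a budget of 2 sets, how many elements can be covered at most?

Choosing T1, T2 covers {a, b, c, d, e, f, g, h, j} — 9 elements.
No choice of 2 sets does better; here i is left uncovered.

9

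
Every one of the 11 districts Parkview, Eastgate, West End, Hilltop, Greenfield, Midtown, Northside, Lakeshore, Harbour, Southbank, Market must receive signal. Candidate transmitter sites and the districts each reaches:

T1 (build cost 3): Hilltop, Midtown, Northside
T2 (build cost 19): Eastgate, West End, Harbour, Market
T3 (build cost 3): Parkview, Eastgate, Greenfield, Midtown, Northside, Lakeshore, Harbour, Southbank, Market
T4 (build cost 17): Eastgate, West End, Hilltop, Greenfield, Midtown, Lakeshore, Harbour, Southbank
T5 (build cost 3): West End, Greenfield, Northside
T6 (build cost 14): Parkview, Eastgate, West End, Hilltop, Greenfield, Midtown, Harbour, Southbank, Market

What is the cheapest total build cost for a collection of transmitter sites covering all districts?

T1, T3, T5 cover every district at build cost 3 + 3 + 3 = 9.
Any cover uses at least 2 transmitter sites; among all covering selections none totals below 9.

9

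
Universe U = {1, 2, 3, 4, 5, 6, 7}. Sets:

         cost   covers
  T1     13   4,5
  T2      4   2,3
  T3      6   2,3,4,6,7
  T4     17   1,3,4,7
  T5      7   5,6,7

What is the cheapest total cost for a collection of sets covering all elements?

T2, T4, T5 cover every element at cost 4 + 17 + 7 = 28.
Any cover uses at least 3 sets; among all covering selections none totals below 28.

28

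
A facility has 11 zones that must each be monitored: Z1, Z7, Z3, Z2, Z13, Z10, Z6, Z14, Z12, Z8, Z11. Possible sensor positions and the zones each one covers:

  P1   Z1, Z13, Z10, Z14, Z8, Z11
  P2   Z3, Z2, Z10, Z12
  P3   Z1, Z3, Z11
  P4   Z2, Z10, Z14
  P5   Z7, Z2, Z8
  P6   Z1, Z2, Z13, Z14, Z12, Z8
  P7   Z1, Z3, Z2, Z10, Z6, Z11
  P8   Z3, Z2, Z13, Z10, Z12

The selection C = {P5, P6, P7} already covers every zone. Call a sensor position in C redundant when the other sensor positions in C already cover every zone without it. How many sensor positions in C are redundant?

0

Drop P5: Z7 uncovered — not redundant.
Drop P6: Z13, Z14, Z12 uncovered — not redundant.
Drop P7: Z3, Z10, Z6, Z11 uncovered — not redundant.
None of the sensor positions in C is redundant.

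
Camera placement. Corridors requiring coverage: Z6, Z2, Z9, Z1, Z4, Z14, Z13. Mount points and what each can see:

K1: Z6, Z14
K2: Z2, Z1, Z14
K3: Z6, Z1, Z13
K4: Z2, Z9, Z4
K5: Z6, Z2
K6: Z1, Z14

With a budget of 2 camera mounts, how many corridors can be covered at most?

6

Choosing K3, K4 covers {Z6, Z2, Z9, Z1, Z4, Z13} — 6 corridors.
No choice of 2 camera mounts does better; here Z14 is left uncovered.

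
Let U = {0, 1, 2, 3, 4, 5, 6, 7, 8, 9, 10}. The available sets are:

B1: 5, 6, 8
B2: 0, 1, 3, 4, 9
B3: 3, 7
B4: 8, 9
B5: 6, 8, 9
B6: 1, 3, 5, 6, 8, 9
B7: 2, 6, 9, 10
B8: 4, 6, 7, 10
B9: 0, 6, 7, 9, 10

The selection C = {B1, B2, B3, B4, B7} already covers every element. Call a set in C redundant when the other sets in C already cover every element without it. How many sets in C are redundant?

Drop B1: 5 uncovered — not redundant.
Drop B2: 0, 1, 4 uncovered — not redundant.
Drop B3: 7 uncovered — not redundant.
Drop B4: the rest still cover every element — redundant.
Drop B7: 2, 10 uncovered — not redundant.
1 redundant: B4.

1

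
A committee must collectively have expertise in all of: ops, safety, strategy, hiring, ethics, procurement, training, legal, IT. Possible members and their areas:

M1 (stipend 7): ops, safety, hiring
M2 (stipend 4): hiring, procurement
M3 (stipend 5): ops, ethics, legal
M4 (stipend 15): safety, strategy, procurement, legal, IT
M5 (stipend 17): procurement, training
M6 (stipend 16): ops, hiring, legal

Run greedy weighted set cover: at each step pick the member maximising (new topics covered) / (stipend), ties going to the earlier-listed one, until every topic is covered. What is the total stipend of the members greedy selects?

Pick 1: M3 adds 3 new (ops, ethics, legal) at stipend 5 (ratio 3/5).
Pick 2: M2 adds 2 new (hiring, procurement) at stipend 4 (ratio 2/4).
Pick 3: M4 adds 3 new (safety, strategy, IT) at stipend 15 (ratio 3/15).
Pick 4: M5 adds 1 new (training) at stipend 17 (ratio 1/17).
Greedy total stipend: 5 + 4 + 15 + 17 = 41.

41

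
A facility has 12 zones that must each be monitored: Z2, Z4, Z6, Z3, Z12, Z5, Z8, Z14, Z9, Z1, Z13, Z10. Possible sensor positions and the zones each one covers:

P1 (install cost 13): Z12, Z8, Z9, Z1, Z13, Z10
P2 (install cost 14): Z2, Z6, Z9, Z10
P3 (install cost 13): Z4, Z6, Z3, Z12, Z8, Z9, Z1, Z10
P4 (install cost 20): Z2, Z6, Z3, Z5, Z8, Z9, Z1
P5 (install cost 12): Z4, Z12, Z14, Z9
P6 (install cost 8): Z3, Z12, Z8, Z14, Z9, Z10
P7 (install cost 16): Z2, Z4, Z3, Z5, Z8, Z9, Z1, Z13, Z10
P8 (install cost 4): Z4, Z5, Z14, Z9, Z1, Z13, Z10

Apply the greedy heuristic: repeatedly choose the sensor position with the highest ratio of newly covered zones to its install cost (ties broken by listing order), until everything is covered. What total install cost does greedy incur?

26

Pick 1: P8 adds 7 new (Z4, Z5, Z14, Z9, Z1, Z13, Z10) at install cost 4 (ratio 7/4).
Pick 2: P6 adds 3 new (Z3, Z12, Z8) at install cost 8 (ratio 3/8).
Pick 3: P2 adds 2 new (Z2, Z6) at install cost 14 (ratio 2/14).
Greedy total install cost: 4 + 8 + 14 = 26.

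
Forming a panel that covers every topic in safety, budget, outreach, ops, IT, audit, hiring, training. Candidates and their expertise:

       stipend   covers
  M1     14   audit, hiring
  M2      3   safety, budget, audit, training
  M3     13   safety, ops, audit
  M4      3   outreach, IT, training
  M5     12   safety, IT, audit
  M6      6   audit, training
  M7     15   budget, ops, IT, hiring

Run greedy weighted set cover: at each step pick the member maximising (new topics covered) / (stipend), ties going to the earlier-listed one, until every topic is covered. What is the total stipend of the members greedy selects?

21

Pick 1: M2 adds 4 new (safety, budget, audit, training) at stipend 3 (ratio 4/3).
Pick 2: M4 adds 2 new (outreach, IT) at stipend 3 (ratio 2/3).
Pick 3: M7 adds 2 new (ops, hiring) at stipend 15 (ratio 2/15).
Greedy total stipend: 3 + 3 + 15 = 21.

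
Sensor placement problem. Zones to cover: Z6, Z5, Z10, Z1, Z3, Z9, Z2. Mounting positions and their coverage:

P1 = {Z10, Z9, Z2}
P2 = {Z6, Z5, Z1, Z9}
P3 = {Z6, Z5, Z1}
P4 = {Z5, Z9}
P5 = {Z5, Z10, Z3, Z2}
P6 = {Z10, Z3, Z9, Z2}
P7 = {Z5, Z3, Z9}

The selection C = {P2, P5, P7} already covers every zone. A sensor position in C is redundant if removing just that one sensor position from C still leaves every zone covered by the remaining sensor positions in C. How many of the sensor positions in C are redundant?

1

Drop P2: Z6, Z1 uncovered — not redundant.
Drop P5: Z10, Z2 uncovered — not redundant.
Drop P7: the rest still cover every zone — redundant.
1 redundant: P7.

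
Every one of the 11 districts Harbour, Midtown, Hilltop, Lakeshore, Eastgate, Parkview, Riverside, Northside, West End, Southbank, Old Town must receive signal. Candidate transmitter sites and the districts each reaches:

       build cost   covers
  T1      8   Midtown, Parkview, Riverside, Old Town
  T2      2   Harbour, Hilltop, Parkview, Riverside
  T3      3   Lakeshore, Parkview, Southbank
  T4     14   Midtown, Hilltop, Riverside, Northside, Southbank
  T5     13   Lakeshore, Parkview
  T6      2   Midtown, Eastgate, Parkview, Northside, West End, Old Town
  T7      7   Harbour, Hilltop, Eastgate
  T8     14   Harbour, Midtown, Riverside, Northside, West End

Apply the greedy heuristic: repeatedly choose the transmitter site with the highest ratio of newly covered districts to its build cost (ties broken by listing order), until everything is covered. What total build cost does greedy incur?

Pick 1: T6 adds 6 new (Midtown, Eastgate, Parkview, Northside, West End, Old Town) at build cost 2 (ratio 6/2).
Pick 2: T2 adds 3 new (Harbour, Hilltop, Riverside) at build cost 2 (ratio 3/2).
Pick 3: T3 adds 2 new (Lakeshore, Southbank) at build cost 3 (ratio 2/3).
Greedy total build cost: 2 + 2 + 3 = 7.

7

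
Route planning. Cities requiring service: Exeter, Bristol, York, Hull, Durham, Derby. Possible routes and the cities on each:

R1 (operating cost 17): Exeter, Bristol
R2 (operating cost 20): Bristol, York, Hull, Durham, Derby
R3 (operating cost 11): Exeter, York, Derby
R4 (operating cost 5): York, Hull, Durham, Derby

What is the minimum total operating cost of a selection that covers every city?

R1, R4 cover every city at operating cost 17 + 5 = 22.
Any cover uses at least 2 routes; among all covering selections none totals below 22.

22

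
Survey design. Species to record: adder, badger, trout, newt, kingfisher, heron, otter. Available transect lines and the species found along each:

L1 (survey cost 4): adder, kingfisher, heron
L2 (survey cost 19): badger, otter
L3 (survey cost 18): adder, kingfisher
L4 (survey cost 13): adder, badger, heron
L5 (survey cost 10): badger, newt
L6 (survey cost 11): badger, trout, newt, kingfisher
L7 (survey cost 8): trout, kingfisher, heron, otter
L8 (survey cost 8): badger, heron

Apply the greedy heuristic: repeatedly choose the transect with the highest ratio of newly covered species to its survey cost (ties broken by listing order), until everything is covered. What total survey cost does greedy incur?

23

Pick 1: L1 adds 3 new (adder, kingfisher, heron) at survey cost 4 (ratio 3/4).
Pick 2: L6 adds 3 new (badger, trout, newt) at survey cost 11 (ratio 3/11).
Pick 3: L7 adds 1 new (otter) at survey cost 8 (ratio 1/8).
Greedy total survey cost: 4 + 11 + 8 = 23. (The true optimum is 22, so greedy overshoots here.)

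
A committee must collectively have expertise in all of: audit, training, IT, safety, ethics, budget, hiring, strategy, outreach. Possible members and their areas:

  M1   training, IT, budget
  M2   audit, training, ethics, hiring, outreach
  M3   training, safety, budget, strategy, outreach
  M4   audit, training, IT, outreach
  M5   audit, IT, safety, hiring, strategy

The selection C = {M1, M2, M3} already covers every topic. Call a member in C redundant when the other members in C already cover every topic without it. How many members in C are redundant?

Drop M1: IT uncovered — not redundant.
Drop M2: audit, ethics, hiring uncovered — not redundant.
Drop M3: safety, strategy uncovered — not redundant.
None of the members in C is redundant.

0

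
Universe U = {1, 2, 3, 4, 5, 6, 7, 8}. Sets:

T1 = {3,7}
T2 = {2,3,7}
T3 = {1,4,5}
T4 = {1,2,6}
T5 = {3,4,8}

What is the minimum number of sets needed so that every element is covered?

4

T1, T3, T4, T5 together cover {1, 2, 3, 4, 5, 6, 7, 8} — every element.
No 3 of the 5 sets cover everything (all 10 triples fall short), so 4 is minimum.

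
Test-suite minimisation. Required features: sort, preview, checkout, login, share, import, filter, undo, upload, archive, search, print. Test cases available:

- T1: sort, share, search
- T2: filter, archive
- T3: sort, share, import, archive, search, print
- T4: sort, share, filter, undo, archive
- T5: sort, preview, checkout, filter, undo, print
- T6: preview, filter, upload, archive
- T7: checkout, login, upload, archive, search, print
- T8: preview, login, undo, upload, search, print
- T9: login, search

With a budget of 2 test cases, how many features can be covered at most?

Choosing T3, T5 covers {sort, preview, checkout, share, import, filter, undo, archive, search, print} — 10 features.
No choice of 2 test cases does better; here login, upload are left uncovered.

10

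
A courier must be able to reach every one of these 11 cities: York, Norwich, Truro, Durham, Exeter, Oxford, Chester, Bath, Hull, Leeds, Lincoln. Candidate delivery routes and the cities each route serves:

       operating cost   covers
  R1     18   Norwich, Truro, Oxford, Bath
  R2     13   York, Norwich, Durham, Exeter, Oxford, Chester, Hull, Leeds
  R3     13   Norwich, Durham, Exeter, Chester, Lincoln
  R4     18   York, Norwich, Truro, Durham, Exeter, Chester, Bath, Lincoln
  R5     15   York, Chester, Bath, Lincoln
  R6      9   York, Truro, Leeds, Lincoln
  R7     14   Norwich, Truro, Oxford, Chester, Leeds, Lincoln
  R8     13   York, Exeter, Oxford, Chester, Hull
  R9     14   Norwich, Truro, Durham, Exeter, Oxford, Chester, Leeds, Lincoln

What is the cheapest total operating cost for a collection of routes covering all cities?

R2, R4 cover every city at operating cost 13 + 18 = 31.
Any cover uses at least 2 routes; among all covering selections none totals below 31.
Greedy by coverage-per-operating cost would pick R2, R6, R5 for 37 — worse than the optimum 31.

31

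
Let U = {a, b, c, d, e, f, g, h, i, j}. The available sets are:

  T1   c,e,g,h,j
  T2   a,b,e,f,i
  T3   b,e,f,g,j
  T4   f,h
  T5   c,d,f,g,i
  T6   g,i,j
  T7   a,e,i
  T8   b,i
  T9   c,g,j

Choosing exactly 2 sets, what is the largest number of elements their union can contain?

9

Choosing T1, T2 covers {a, b, c, e, f, g, h, i, j} — 9 elements.
No choice of 2 sets does better; here d is left uncovered.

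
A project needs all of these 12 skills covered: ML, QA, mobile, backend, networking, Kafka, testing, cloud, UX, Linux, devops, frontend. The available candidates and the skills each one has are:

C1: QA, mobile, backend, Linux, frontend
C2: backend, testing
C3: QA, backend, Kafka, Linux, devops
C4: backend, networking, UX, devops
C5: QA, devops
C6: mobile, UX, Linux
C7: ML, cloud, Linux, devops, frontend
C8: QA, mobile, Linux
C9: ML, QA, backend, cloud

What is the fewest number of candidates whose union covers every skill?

5

C1, C2, C3, C4, C7 together cover {ML, QA, mobile, backend, networking, Kafka, testing, cloud, UX, Linux, devops, frontend} — every skill.
No 4 of the 9 candidates cover everything (all 126 size-4 selections fall short), so 5 is minimum.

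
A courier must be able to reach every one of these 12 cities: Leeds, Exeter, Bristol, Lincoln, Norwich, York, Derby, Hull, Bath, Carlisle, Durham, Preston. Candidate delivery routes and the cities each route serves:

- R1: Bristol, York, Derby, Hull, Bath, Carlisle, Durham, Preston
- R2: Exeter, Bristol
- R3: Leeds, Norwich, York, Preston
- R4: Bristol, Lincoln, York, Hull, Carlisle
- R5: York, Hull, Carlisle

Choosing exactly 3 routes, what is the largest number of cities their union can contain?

11

Choosing R1, R2, R3 covers {Leeds, Exeter, Bristol, Norwich, York, Derby, Hull, Bath, Carlisle, Durham, Preston} — 11 cities.
No choice of 3 routes does better; here Lincoln is left uncovered.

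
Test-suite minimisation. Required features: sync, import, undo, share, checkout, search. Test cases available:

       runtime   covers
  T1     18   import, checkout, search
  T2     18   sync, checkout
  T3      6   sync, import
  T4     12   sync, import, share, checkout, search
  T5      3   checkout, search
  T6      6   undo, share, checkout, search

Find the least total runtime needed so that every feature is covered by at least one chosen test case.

12

T3, T6 cover every feature at runtime 6 + 6 = 12.
Any cover uses at least 2 test cases; among all covering selections none totals below 12.
Greedy by coverage-per-runtime would pick T5, T3, T6 for 15 — worse than the optimum 12.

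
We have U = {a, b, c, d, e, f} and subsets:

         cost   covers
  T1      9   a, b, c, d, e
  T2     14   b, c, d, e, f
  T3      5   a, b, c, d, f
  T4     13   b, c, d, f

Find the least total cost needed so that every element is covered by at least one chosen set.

T1, T3 cover every element at cost 9 + 5 = 14.
Any cover uses at least 2 sets; among all covering selections none totals below 14.

14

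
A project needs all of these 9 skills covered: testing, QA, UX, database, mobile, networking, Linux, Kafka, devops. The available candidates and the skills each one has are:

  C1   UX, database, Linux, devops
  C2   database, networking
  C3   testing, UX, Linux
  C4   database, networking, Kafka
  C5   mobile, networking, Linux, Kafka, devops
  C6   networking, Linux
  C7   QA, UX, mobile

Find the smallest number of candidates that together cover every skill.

4

C1, C3, C4, C7 together cover {testing, QA, UX, database, mobile, networking, Linux, Kafka, devops} — every skill.
No 3 of the 7 candidates cover everything (all 35 triples fall short), so 4 is minimum.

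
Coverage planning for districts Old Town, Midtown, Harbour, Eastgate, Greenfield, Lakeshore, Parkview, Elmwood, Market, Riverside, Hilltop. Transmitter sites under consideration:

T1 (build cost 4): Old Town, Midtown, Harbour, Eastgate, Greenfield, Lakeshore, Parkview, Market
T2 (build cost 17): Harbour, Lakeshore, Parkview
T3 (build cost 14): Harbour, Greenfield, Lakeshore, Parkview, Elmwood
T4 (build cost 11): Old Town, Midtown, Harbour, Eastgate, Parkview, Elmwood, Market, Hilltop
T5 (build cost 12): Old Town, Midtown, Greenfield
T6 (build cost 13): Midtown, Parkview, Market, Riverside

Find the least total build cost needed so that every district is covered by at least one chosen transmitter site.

T1, T4, T6 cover every district at build cost 4 + 11 + 13 = 28.
Any cover uses at least 3 transmitter sites; among all covering selections none totals below 28.

28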